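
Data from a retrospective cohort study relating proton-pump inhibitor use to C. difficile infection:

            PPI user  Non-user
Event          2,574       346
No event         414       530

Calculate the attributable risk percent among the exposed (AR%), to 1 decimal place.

54.1

Reading the table with exposure as columns: a = 2574 (PPI user, case), b = 414 (PPI user, non-case), c = 346 (Non-user, case), d = 530.
Risk in exposed = 2574/2988 = 0.86145; risk in unexposed = 346/876 = 0.39498.
RR = 0.86145/0.39498 = 2.18100
AR% = (RR − 1)/RR × 100 = (2.18100 − 1)/2.18100 × 100 = 54.1495%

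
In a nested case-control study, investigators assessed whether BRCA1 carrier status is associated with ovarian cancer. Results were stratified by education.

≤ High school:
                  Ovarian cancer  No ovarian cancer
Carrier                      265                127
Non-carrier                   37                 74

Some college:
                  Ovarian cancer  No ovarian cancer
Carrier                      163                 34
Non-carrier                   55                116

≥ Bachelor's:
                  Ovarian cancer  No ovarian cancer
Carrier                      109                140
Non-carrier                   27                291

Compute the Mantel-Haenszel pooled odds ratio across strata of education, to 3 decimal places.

OR_MH = Σ(aᵢdᵢ/nᵢ) / Σ(bᵢcᵢ/nᵢ), where nᵢ is the stratum total.
Stratum 1 (≤ High school): n = 503; a·d/n = 265·74/503 = 38.9861; b·c/n = 127·37/503 = 9.3419
Stratum 2 (Some college): n = 368; a·d/n = 163·116/368 = 51.3804; b·c/n = 34·55/368 = 5.0815
Stratum 3 (≥ Bachelor's): n = 567; a·d/n = 109·291/567 = 55.9418; b·c/n = 140·27/567 = 6.6667
OR_MH = (38.9861 + 51.3804 + 55.9418) / (9.3419 + 5.0815 + 6.6667) = 146.3083 / 21.0901 = 6.93729

6.937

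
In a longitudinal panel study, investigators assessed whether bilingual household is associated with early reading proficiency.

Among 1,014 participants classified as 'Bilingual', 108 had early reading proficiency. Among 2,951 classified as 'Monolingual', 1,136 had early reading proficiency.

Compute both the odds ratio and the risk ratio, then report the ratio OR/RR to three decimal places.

From the description: a = 108, b = 906, c = 1136, d = 1815.
OR = (108·1815)/(906·1136) = 196020/1029216 = 0.19046
Risk in exposed = 108/1014 = 0.10651; risk in unexposed = 1136/2951 = 0.38495; RR = 0.27668
OR/RR = 0.19046 / 0.27668 = 0.68836
The outcome is not rare, so the OR lies further from 1 than the RR.

0.688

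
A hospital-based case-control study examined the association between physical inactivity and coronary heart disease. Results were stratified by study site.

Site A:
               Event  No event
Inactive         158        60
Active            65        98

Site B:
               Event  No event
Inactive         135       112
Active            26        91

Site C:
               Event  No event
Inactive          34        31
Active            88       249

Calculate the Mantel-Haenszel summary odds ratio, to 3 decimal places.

3.815

OR_MH = Σ(aᵢdᵢ/nᵢ) / Σ(bᵢcᵢ/nᵢ), where nᵢ is the stratum total.
Stratum 1 (Site A): n = 381; a·d/n = 158·98/381 = 40.6404; b·c/n = 60·65/381 = 10.2362
Stratum 2 (Site B): n = 364; a·d/n = 135·91/364 = 33.7500; b·c/n = 112·26/364 = 8.0000
Stratum 3 (Site C): n = 402; a·d/n = 34·249/402 = 21.0597; b·c/n = 31·88/402 = 6.7861
OR_MH = (40.6404 + 33.7500 + 21.0597) / (10.2362 + 8.0000 + 6.7861) = 95.4501 / 25.0223 = 3.81460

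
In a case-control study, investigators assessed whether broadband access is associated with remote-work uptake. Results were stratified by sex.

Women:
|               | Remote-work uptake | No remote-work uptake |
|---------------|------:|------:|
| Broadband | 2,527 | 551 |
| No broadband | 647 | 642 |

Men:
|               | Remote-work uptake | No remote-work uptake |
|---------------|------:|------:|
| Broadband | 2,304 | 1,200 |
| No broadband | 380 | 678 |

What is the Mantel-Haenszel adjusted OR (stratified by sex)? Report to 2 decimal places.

OR_MH = Σ(aᵢdᵢ/nᵢ) / Σ(bᵢcᵢ/nᵢ), where nᵢ is the stratum total.
Stratum 1 (Women): n = 4367; a·d/n = 2527·642/4367 = 371.4985; b·c/n = 551·647/4367 = 81.6343
Stratum 2 (Men): n = 4562; a·d/n = 2304·678/4562 = 342.4182; b·c/n = 1200·380/4562 = 99.9562
OR_MH = (371.4985 + 342.4182) / (81.6343 + 99.9562) = 713.9167 / 181.5905 = 3.93147

3.93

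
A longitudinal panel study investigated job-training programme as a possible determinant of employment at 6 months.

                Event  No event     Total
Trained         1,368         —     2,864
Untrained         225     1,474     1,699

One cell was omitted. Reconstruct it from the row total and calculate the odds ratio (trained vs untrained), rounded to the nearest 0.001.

The missing cell is in the exposed row: 2864 − 1368 = 1496.
So a = 1368, b = 1496, c = 225, d = 1474.
OR = (a·d)/(b·c) = (1368 × 1474) / (1496 × 225) = 2016432 / 336600 = 5.99059

5.991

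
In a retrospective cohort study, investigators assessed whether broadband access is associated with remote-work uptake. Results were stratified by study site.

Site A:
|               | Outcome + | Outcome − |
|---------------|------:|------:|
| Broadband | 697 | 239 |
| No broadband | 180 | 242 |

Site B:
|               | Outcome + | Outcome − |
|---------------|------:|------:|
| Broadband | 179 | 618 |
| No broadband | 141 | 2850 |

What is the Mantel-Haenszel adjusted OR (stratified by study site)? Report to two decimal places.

4.73

OR_MH = Σ(aᵢdᵢ/nᵢ) / Σ(bᵢcᵢ/nᵢ), where nᵢ is the stratum total.
Stratum 1 (Site A): n = 1358; a·d/n = 697·242/1358 = 124.2077; b·c/n = 239·180/1358 = 31.6789
Stratum 2 (Site B): n = 3788; a·d/n = 179·2850/3788 = 134.6753; b·c/n = 618·141/3788 = 23.0037
OR_MH = (124.2077 + 134.6753) / (31.6789 + 23.0037) = 258.8829 / 54.6826 = 4.73428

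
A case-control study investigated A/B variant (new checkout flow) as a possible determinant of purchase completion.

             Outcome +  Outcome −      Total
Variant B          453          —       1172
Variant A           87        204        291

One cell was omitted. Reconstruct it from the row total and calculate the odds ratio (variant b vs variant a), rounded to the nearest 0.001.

The missing cell is in the exposed row: 1172 − 453 = 719.
So a = 453, b = 719, c = 87, d = 204.
OR = (a·d)/(b·c) = (453 × 204) / (719 × 87) = 92412 / 62553 = 1.47734

1.477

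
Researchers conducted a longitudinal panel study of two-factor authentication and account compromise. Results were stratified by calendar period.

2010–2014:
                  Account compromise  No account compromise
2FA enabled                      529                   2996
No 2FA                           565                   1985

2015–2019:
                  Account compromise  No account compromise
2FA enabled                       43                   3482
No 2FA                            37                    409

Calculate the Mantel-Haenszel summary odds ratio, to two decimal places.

OR_MH = Σ(aᵢdᵢ/nᵢ) / Σ(bᵢcᵢ/nᵢ), where nᵢ is the stratum total.
Stratum 1 (2010–2014): n = 6075; a·d/n = 529·1985/6075 = 172.8502; b·c/n = 2996·565/6075 = 278.6403
Stratum 2 (2015–2019): n = 3971; a·d/n = 43·409/3971 = 4.4289; b·c/n = 3482·37/3971 = 32.4437
OR_MH = (172.8502 + 4.4289) / (278.6403 + 32.4437) = 177.2791 / 311.0840 = 0.56988

0.57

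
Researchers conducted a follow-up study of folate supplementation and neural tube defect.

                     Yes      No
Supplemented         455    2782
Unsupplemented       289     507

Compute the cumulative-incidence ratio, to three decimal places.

Cells: a = 455, b = 2782, c = 289, d = 507.
Risk in exposed = 455/3237 = 0.14056; risk in unexposed = 289/796 = 0.36307.
RR = 0.14056 / 0.36307 = 0.38715
The risk is 61% lower among the exposed than among the unexposed.

0.387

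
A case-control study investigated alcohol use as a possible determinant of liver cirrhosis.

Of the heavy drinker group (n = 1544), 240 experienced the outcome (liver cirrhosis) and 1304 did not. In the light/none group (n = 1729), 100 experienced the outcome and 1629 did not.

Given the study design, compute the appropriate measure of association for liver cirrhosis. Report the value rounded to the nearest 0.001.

2.998

From the description: a = 240, b = 1304, c = 100, d = 1629.
This is a case-control study: participants were sampled on outcome status, so risks in the source population cannot be estimated directly — relative risk is not valid here. The odds ratio is the appropriate measure.
OR = (a·d)/(b·c) = (240 × 1629) / (1304 × 100) = 390960 / 130400 = 2.99816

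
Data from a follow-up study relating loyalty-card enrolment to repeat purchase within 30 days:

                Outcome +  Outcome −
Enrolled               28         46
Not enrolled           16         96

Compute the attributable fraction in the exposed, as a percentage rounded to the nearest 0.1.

Cells: a = 28, b = 46, c = 16, d = 96.
Risk in exposed = 28/74 = 0.37838; risk in unexposed = 16/112 = 0.14286.
RR = 0.37838/0.14286 = 2.64865
AR% = (RR − 1)/RR × 100 = (2.64865 − 1)/2.64865 × 100 = 62.2449%

62.2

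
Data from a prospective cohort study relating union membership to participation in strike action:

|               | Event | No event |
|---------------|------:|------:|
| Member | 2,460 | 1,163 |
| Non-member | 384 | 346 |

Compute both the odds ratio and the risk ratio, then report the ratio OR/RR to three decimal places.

Cells: a = 2460, b = 1163, c = 384, d = 346.
OR = (2460·346)/(1163·384) = 851160/446592 = 1.90590
Risk in exposed = 2460/3623 = 0.67900; risk in unexposed = 384/730 = 0.52603; RR = 1.29080
OR/RR = 1.90590 / 1.29080 = 1.47653
The outcome is not rare, so the OR lies further from 1 than the RR.

1.477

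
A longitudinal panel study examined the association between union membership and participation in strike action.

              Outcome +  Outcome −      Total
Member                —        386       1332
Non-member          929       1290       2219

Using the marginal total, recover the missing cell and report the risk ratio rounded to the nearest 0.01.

1.70

The missing cell is in the exposed row: 1332 − 386 = 946.
So a = 946, b = 386, c = 929, d = 1290.
RR = [a/(a+b)] / [c/(c+d)] = (946/1332) / (929/2219) = 0.71021/0.41866 = 1.69640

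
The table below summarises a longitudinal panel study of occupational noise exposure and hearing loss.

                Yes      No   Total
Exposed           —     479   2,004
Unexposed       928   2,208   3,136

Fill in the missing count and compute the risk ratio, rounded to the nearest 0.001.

The missing cell is in the exposed row: 2004 − 479 = 1525.
So a = 1525, b = 479, c = 928, d = 2208.
RR = [a/(a+b)] / [c/(c+d)] = (1525/2004) / (928/3136) = 0.76098/0.29592 = 2.57158

2.572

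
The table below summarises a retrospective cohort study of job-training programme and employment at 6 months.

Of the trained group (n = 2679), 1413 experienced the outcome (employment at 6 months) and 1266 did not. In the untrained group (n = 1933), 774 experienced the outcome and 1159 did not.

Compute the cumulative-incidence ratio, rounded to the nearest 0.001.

From the description: a = 1413, b = 1266, c = 774, d = 1159.
Risk in exposed = 1413/2679 = 0.52744; risk in unexposed = 774/1933 = 0.40041.
RR = 0.52744 / 0.40041 = 1.31723
The risk among the exposed is 1.32 times that among the unexposed.

1.317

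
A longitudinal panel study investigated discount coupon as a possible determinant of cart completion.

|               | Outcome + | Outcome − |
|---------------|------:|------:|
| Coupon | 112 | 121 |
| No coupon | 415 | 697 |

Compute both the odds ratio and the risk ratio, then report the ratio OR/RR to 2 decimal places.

1.21

Cells: a = 112, b = 121, c = 415, d = 697.
OR = (112·697)/(121·415) = 78064/50215 = 1.55460
Risk in exposed = 112/233 = 0.48069; risk in unexposed = 415/1112 = 0.37320; RR = 1.28801
OR/RR = 1.55460 / 1.28801 = 1.20698
The outcome is not rare, so the OR lies further from 1 than the RR.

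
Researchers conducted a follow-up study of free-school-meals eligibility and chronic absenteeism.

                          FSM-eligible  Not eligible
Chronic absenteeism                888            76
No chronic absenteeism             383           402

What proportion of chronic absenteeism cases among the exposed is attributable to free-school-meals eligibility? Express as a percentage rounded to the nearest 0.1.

Reading the table with exposure as columns: a = 888 (FSM-eligible, case), b = 383 (FSM-eligible, non-case), c = 76 (Not eligible, case), d = 402.
Risk in exposed = 888/1271 = 0.69866; risk in unexposed = 76/478 = 0.15900.
RR = 0.69866/0.15900 = 4.39422
AR% = (RR − 1)/RR × 100 = (4.39422 − 1)/4.39422 × 100 = 77.2428%

77.2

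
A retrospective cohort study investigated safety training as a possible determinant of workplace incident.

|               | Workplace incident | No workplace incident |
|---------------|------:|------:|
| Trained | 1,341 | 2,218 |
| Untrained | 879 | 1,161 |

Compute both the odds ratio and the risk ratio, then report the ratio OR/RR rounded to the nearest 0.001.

Cells: a = 1341, b = 2218, c = 879, d = 1161.
OR = (1341·1161)/(2218·879) = 1556901/1949622 = 0.79857
Risk in exposed = 1341/3559 = 0.37679; risk in unexposed = 879/2040 = 0.43088; RR = 0.87446
OR/RR = 0.79857 / 0.87446 = 0.91321
The outcome is not rare, so the OR lies further from 1 than the RR.

0.913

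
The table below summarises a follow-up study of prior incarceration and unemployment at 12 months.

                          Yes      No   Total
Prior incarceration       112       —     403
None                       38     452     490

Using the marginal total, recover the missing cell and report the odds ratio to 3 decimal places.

4.578

The missing cell is in the exposed row: 403 − 112 = 291.
So a = 112, b = 291, c = 38, d = 452.
OR = (a·d)/(b·c) = (112 × 452) / (291 × 38) = 50624 / 11058 = 4.57804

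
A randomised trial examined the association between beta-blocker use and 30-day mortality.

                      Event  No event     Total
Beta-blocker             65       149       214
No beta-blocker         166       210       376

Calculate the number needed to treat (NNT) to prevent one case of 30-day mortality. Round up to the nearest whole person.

8

Risk in treated group = 65/214 = 0.30374; risk in control = 166/376 = 0.44149.
Absolute risk reduction = 0.44149 − 0.30374 = 0.13775
NNT = 1 / ARR = 1 / 0.13775 = 7.259 → round up → 8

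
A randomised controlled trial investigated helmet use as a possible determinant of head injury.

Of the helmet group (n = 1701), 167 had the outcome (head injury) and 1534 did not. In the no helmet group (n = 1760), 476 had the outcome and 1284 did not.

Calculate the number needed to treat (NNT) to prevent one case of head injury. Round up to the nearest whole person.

6

Risk in treated group = 167/1701 = 0.09818; risk in control = 476/1760 = 0.27045.
Absolute risk reduction = 0.27045 − 0.09818 = 0.17228
NNT = 1 / ARR = 1 / 0.17228 = 5.805 → round up → 6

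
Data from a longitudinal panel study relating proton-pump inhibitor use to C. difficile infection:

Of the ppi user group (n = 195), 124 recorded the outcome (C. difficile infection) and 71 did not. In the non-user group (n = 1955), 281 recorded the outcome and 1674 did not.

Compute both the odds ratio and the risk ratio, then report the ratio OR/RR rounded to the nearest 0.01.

2.35

From the description: a = 124, b = 71, c = 281, d = 1674.
OR = (124·1674)/(71·281) = 207576/19951 = 10.40429
Risk in exposed = 124/195 = 0.63590; risk in unexposed = 281/1955 = 0.14373; RR = 4.42413
OR/RR = 10.40429 / 4.42413 = 2.35172
The outcome is not rare, so the OR lies further from 1 than the RR.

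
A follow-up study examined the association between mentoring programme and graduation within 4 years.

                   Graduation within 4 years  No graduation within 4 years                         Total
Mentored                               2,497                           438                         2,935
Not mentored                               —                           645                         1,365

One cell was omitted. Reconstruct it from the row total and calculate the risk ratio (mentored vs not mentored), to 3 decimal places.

1.613

The missing cell is in the unexposed row: 1365 − 645 = 720.
So a = 2497, b = 438, c = 720, d = 645.
RR = [a/(a+b)] / [c/(c+d)] = (2497/2935) / (720/1365) = 0.85077/0.52747 = 1.61291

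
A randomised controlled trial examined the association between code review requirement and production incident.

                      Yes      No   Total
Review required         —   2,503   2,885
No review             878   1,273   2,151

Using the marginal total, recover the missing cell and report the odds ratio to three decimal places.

0.221

The missing cell is in the exposed row: 2885 − 2503 = 382.
So a = 382, b = 2503, c = 878, d = 1273.
OR = (a·d)/(b·c) = (382 × 1273) / (2503 × 878) = 486286 / 2197634 = 0.22128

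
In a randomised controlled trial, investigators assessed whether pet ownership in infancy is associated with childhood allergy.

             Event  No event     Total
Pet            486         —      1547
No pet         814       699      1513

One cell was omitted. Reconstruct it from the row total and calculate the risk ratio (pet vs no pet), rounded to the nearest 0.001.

0.584

The missing cell is in the exposed row: 1547 − 486 = 1061.
So a = 486, b = 1061, c = 814, d = 699.
RR = [a/(a+b)] / [c/(c+d)] = (486/1547) / (814/1513) = 0.31416/0.53800 = 0.58393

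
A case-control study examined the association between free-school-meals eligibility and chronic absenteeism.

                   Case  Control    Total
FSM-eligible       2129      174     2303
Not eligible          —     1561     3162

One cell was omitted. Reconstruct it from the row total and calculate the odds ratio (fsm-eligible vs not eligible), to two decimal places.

The missing cell is in the unexposed row: 3162 − 1561 = 1601.
So a = 2129, b = 174, c = 1601, d = 1561.
OR = (a·d)/(b·c) = (2129 × 1561) / (174 × 1601) = 3323369 / 278574 = 11.92993

11.93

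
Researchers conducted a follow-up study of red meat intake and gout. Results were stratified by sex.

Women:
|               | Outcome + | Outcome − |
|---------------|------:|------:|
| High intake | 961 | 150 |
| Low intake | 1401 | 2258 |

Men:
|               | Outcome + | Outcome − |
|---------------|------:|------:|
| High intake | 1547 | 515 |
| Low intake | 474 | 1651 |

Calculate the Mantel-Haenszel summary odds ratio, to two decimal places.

OR_MH = Σ(aᵢdᵢ/nᵢ) / Σ(bᵢcᵢ/nᵢ), where nᵢ is the stratum total.
Stratum 1 (Women): n = 4770; a·d/n = 961·2258/4770 = 454.9136; b·c/n = 150·1401/4770 = 44.0566
Stratum 2 (Men): n = 4187; a·d/n = 1547·1651/4187 = 610.0064; b·c/n = 515·474/4187 = 58.3019
OR_MH = (454.9136 + 610.0064) / (44.0566 + 58.3019) = 1064.9201 / 102.3585 = 10.40383

10.40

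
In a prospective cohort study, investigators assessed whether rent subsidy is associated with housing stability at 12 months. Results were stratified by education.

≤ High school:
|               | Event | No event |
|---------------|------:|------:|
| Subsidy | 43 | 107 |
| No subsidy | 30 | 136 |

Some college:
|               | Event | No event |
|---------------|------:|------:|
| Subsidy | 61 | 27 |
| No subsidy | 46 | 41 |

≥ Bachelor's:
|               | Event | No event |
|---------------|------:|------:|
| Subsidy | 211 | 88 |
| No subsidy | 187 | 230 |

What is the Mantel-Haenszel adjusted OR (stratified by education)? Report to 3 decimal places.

2.500

OR_MH = Σ(aᵢdᵢ/nᵢ) / Σ(bᵢcᵢ/nᵢ), where nᵢ is the stratum total.
Stratum 1 (≤ High school): n = 316; a·d/n = 43·136/316 = 18.5063; b·c/n = 107·30/316 = 10.1582
Stratum 2 (Some college): n = 175; a·d/n = 61·41/175 = 14.2914; b·c/n = 27·46/175 = 7.0971
Stratum 3 (≥ Bachelor's): n = 716; a·d/n = 211·230/716 = 67.7793; b·c/n = 88·187/716 = 22.9832
OR_MH = (18.5063 + 14.2914 + 67.7793) / (10.1582 + 7.0971 + 22.9832) = 100.5771 / 40.2386 = 2.49952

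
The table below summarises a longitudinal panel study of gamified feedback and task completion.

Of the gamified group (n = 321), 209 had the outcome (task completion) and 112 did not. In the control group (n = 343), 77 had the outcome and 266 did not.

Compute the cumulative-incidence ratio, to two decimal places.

2.90

From the description: a = 209, b = 112, c = 77, d = 266.
Risk in exposed = 209/321 = 0.65109; risk in unexposed = 77/343 = 0.22449.
RR = 0.65109 / 0.22449 = 2.90031
The risk among the exposed is 2.90 times that among the unexposed.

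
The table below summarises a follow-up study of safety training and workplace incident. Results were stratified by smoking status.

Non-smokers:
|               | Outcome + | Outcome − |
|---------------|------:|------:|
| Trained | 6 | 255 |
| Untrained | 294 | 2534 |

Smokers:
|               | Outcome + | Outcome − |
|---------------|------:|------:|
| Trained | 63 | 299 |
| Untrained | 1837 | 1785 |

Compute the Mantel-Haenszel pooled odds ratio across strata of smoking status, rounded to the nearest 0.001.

OR_MH = Σ(aᵢdᵢ/nᵢ) / Σ(bᵢcᵢ/nᵢ), where nᵢ is the stratum total.
Stratum 1 (Non-smokers): n = 3089; a·d/n = 6·2534/3089 = 4.9220; b·c/n = 255·294/3089 = 24.2700
Stratum 2 (Smokers): n = 3984; a·d/n = 63·1785/3984 = 28.2267; b·c/n = 299·1837/3984 = 137.8672
OR_MH = (4.9220 + 28.2267) / (24.2700 + 137.8672) = 33.1486 / 162.1372 = 0.20445

0.204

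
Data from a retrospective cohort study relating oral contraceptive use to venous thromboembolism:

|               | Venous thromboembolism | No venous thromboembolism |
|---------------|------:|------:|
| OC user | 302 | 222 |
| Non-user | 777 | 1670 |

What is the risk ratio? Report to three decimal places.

1.815

Cells: a = 302, b = 222, c = 777, d = 1670.
Risk in exposed = 302/524 = 0.57634; risk in unexposed = 777/2447 = 0.31753.
RR = 0.57634 / 0.31753 = 1.81505
The risk among the exposed is 1.82 times that among the unexposed.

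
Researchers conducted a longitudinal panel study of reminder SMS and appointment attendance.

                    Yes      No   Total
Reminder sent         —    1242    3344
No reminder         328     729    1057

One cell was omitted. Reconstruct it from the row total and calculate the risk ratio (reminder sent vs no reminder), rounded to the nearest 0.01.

The missing cell is in the exposed row: 3344 − 1242 = 2102.
So a = 2102, b = 1242, c = 328, d = 729.
RR = [a/(a+b)] / [c/(c+d)] = (2102/3344) / (328/1057) = 0.62859/0.31031 = 2.02566

2.03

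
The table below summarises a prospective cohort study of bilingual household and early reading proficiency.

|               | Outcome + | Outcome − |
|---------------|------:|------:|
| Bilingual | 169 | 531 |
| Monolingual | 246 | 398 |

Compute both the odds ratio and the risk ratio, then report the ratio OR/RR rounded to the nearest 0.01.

Cells: a = 169, b = 531, c = 246, d = 398.
OR = (169·398)/(531·246) = 67262/130626 = 0.51492
Risk in exposed = 169/700 = 0.24143; risk in unexposed = 246/644 = 0.38199; RR = 0.63203
OR/RR = 0.51492 / 0.63203 = 0.81471
The outcome is not rare, so the OR lies further from 1 than the RR.

0.81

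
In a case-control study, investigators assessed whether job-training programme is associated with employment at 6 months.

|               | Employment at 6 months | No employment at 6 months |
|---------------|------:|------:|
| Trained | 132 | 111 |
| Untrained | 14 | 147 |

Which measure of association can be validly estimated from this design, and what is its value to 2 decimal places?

Cells: a = 132, b = 111, c = 14, d = 147.
This is a case-control study: participants were sampled on outcome status, so risks in the source population cannot be estimated directly — relative risk is not valid here. The odds ratio is the appropriate measure.
OR = (a·d)/(b·c) = (132 × 147) / (111 × 14) = 19404 / 1554 = 12.48649

12.49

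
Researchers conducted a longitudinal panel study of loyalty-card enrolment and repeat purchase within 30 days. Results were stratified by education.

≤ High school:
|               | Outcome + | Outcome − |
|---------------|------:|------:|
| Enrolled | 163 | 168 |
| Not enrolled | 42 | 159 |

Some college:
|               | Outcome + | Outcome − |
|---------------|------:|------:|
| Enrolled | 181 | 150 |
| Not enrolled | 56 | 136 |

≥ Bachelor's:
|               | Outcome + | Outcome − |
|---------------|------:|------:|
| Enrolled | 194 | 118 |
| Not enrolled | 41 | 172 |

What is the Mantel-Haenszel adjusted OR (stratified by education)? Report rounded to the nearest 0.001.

4.134

OR_MH = Σ(aᵢdᵢ/nᵢ) / Σ(bᵢcᵢ/nᵢ), where nᵢ is the stratum total.
Stratum 1 (≤ High school): n = 532; a·d/n = 163·159/532 = 48.7162; b·c/n = 168·42/532 = 13.2632
Stratum 2 (Some college): n = 523; a·d/n = 181·136/523 = 47.0669; b·c/n = 150·56/523 = 16.0612
Stratum 3 (≥ Bachelor's): n = 525; a·d/n = 194·172/525 = 63.5581; b·c/n = 118·41/525 = 9.2152
OR_MH = (48.7162 + 47.0669 + 63.5581) / (13.2632 + 16.0612 + 9.2152) = 159.3412 / 38.5396 = 4.13448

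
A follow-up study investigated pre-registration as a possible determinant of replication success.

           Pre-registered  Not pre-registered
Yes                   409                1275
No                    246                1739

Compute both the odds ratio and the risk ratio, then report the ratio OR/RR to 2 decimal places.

1.54

Reading the table with exposure as columns: a = 409 (Pre-registered, case), b = 246 (Pre-registered, non-case), c = 1275 (Not pre-registered, case), d = 1739.
OR = (409·1739)/(246·1275) = 711251/313650 = 2.26766
Risk in exposed = 409/655 = 0.62443; risk in unexposed = 1275/3014 = 0.42303; RR = 1.47610
OR/RR = 2.26766 / 1.47610 = 1.53625
The outcome is not rare, so the OR lies further from 1 than the RR.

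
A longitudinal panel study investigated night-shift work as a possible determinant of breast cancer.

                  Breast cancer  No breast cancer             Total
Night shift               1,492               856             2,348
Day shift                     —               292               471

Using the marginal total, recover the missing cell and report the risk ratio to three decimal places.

1.672

The missing cell is in the unexposed row: 471 − 292 = 179.
So a = 1492, b = 856, c = 179, d = 292.
RR = [a/(a+b)] / [c/(c+d)] = (1492/2348) / (179/471) = 0.63543/0.38004 = 1.67201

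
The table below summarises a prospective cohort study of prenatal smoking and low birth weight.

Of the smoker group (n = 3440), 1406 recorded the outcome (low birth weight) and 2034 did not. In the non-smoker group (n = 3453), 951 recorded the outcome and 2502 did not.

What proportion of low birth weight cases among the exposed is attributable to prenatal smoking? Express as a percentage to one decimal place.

From the description: a = 1406, b = 2034, c = 951, d = 2502.
Risk in exposed = 1406/3440 = 0.40872; risk in unexposed = 951/3453 = 0.27541.
RR = 0.40872/0.27541 = 1.48403
AR% = (RR − 1)/RR × 100 = (1.48403 − 1)/1.48403 × 100 = 32.6160%

32.6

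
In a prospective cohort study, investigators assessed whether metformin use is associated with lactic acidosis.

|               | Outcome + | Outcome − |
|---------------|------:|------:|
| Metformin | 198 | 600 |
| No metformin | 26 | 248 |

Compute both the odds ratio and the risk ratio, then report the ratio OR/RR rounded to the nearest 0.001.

Cells: a = 198, b = 600, c = 26, d = 248.
OR = (198·248)/(600·26) = 49104/15600 = 3.14769
Risk in exposed = 198/798 = 0.24812; risk in unexposed = 26/274 = 0.09489; RR = 2.61481
OR/RR = 3.14769 / 2.61481 = 1.20380
The outcome is not rare, so the OR lies further from 1 than the RR.

1.204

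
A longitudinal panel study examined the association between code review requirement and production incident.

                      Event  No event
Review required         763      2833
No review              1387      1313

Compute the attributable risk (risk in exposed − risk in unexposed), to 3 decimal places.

-0.302

Cells: a = 763, b = 2833, c = 1387, d = 1313.
Risk in exposed = 763/3596 = 0.212180; risk in unexposed = 1387/2700 = 0.513704.
Risk difference = 0.212180 − 0.513704 = -0.301524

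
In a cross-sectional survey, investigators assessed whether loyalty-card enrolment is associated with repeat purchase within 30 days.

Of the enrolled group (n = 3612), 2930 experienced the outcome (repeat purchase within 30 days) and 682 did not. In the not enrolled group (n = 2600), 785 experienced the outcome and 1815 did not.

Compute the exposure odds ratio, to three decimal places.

From the description: a = 2930, b = 682, c = 785, d = 1815.
OR = (a·d)/(b·c) = (2930 × 1815) / (682 × 785) = 5317950 / 535370 = 9.93322
The odds of repeat purchase within 30 days are about 9.93 times as high in the enrolled group.

9.933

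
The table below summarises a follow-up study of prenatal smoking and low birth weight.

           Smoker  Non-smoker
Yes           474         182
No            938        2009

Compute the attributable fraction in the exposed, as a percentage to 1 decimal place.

Reading the table with exposure as columns: a = 474 (Smoker, case), b = 938 (Smoker, non-case), c = 182 (Non-smoker, case), d = 2009.
Risk in exposed = 474/1412 = 0.33569; risk in unexposed = 182/2191 = 0.08307.
RR = 0.33569/0.08307 = 4.04124
AR% = (RR − 1)/RR × 100 = (4.04124 − 1)/4.04124 × 100 = 75.2551%

75.3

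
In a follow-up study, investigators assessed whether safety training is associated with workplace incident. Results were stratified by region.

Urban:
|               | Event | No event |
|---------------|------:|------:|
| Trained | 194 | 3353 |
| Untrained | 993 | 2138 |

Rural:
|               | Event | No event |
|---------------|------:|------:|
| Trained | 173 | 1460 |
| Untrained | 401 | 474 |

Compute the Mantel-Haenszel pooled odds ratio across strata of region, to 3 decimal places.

0.130

OR_MH = Σ(aᵢdᵢ/nᵢ) / Σ(bᵢcᵢ/nᵢ), where nᵢ is the stratum total.
Stratum 1 (Urban): n = 6678; a·d/n = 194·2138/6678 = 62.1102; b·c/n = 3353·993/6678 = 498.5818
Stratum 2 (Rural): n = 2508; a·d/n = 173·474/2508 = 32.6962; b·c/n = 1460·401/2508 = 233.4370
OR_MH = (62.1102 + 32.6962) / (498.5818 + 233.4370) = 94.8064 / 732.0188 = 0.12951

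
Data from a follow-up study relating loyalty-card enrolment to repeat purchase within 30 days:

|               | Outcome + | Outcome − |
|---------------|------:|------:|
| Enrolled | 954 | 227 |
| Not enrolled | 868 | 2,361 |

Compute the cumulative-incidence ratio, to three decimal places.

3.005

Cells: a = 954, b = 227, c = 868, d = 2361.
Risk in exposed = 954/1181 = 0.80779; risk in unexposed = 868/3229 = 0.26881.
RR = 0.80779 / 0.26881 = 3.00502
The risk among the exposed is 3.01 times that among the unexposed.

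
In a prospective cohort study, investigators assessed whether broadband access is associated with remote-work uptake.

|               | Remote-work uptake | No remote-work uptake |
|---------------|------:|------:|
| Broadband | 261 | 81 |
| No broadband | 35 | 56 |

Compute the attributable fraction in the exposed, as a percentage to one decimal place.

49.6

Cells: a = 261, b = 81, c = 35, d = 56.
Risk in exposed = 261/342 = 0.76316; risk in unexposed = 35/91 = 0.38462.
RR = 0.76316/0.38462 = 1.98421
AR% = (RR − 1)/RR × 100 = (1.98421 − 1)/1.98421 × 100 = 49.6021%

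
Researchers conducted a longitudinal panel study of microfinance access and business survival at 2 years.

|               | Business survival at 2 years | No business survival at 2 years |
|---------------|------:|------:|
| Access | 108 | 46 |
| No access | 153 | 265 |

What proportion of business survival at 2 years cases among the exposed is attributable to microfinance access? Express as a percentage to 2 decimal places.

Cells: a = 108, b = 46, c = 153, d = 265.
Risk in exposed = 108/154 = 0.70130; risk in unexposed = 153/418 = 0.36603.
RR = 0.70130/0.36603 = 1.91597
AR% = (RR − 1)/RR × 100 = (1.91597 − 1)/1.91597 × 100 = 47.8070%

47.81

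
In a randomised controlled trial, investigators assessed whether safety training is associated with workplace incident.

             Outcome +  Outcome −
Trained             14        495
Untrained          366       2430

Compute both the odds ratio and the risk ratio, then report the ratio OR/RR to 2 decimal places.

0.89

Cells: a = 14, b = 495, c = 366, d = 2430.
OR = (14·2430)/(495·366) = 34020/181170 = 0.18778
Risk in exposed = 14/509 = 0.02750; risk in unexposed = 366/2796 = 0.13090; RR = 0.21012
OR/RR = 0.18778 / 0.21012 = 0.89368
The outcome is not rare, so the OR lies further from 1 than the RR.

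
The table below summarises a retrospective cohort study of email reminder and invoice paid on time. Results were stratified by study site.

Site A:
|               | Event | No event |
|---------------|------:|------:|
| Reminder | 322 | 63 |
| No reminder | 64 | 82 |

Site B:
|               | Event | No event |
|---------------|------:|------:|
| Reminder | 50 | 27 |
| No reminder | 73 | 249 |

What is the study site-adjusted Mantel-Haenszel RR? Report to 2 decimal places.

2.13

RR_MH = Σ(aᵢ·n₀ᵢ/nᵢ) / Σ(cᵢ·n₁ᵢ/nᵢ), with n₁ᵢ = aᵢ+bᵢ (exposed), n₀ᵢ = cᵢ+dᵢ (unexposed), nᵢ = n₁ᵢ+n₀ᵢ.
Stratum 1 (Site A): n₁ = 385, n₀ = 146, n = 531; a·n₀/n = 322·146/531 = 88.5348; c·n₁/n = 64·385/531 = 46.4030
Stratum 2 (Site B): n₁ = 77, n₀ = 322, n = 399; a·n₀/n = 50·322/399 = 40.3509; c·n₁/n = 73·77/399 = 14.0877
RR_MH = (88.5348 + 40.3509) / (46.4030 + 14.0877) = 128.8857 / 60.4907 = 2.13067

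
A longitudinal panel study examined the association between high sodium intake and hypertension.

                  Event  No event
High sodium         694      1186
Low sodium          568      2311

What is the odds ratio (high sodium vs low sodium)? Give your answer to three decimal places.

Cells: a = 694, b = 1186, c = 568, d = 2311.
OR = (a·d)/(b·c) = (694 × 2311) / (1186 × 568) = 1603834 / 673648 = 2.38082
The odds of hypertension are about 2.38 times as high in the high sodium group.

2.381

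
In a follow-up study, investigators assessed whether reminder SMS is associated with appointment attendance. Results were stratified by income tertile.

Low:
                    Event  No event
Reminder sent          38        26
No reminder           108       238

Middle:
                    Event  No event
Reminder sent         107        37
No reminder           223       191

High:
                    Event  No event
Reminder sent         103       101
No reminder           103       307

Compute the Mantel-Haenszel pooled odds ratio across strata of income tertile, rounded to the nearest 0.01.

2.86

OR_MH = Σ(aᵢdᵢ/nᵢ) / Σ(bᵢcᵢ/nᵢ), where nᵢ is the stratum total.
Stratum 1 (Low): n = 410; a·d/n = 38·238/410 = 22.0585; b·c/n = 26·108/410 = 6.8488
Stratum 2 (Middle): n = 558; a·d/n = 107·191/558 = 36.6254; b·c/n = 37·223/558 = 14.7867
Stratum 3 (High): n = 614; a·d/n = 103·307/614 = 51.5000; b·c/n = 101·103/614 = 16.9430
OR_MH = (22.0585 + 36.6254 + 51.5000) / (6.8488 + 14.7867 + 16.9430) = 110.1840 / 38.5785 = 2.85610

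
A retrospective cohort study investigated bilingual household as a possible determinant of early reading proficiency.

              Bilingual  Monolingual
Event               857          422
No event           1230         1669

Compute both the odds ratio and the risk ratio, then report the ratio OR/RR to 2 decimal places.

Reading the table with exposure as columns: a = 857 (Bilingual, case), b = 1230 (Bilingual, non-case), c = 422 (Monolingual, case), d = 1669.
OR = (857·1669)/(1230·422) = 1430333/519060 = 2.75562
Risk in exposed = 857/2087 = 0.41064; risk in unexposed = 422/2091 = 0.20182; RR = 2.03470
OR/RR = 2.75562 / 2.03470 = 1.35431
The outcome is not rare, so the OR lies further from 1 than the RR.

1.35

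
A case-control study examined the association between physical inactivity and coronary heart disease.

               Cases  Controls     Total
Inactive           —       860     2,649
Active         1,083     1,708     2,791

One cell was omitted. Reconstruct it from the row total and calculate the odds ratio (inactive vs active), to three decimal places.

The missing cell is in the exposed row: 2649 − 860 = 1789.
So a = 1789, b = 860, c = 1083, d = 1708.
OR = (a·d)/(b·c) = (1789 × 1708) / (860 × 1083) = 3055612 / 931380 = 3.28074

3.281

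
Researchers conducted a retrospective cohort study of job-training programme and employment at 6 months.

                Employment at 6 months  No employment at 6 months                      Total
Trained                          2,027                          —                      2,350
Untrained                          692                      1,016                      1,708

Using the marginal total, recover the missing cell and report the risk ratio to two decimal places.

2.13

The missing cell is in the exposed row: 2350 − 2027 = 323.
So a = 2027, b = 323, c = 692, d = 1016.
RR = [a/(a+b)] / [c/(c+d)] = (2027/2350) / (692/1708) = 0.86255/0.40515 = 2.12896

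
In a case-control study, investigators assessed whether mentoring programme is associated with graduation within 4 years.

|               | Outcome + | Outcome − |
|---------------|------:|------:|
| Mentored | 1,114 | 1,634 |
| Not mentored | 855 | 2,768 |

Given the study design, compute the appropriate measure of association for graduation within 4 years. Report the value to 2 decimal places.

Cells: a = 1114, b = 1634, c = 855, d = 2768.
This is a case-control study: participants were sampled on outcome status, so risks in the source population cannot be estimated directly — relative risk is not valid here. The odds ratio is the appropriate measure.
OR = (a·d)/(b·c) = (1114 × 2768) / (1634 × 855) = 3083552 / 1397070 = 2.20716

2.21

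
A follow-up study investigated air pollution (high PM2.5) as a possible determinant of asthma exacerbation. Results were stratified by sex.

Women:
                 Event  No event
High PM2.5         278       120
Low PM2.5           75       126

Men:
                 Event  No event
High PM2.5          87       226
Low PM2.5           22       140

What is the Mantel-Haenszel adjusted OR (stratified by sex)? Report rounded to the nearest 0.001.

OR_MH = Σ(aᵢdᵢ/nᵢ) / Σ(bᵢcᵢ/nᵢ), where nᵢ is the stratum total.
Stratum 1 (Women): n = 599; a·d/n = 278·126/599 = 58.4775; b·c/n = 120·75/599 = 15.0250
Stratum 2 (Men): n = 475; a·d/n = 87·140/475 = 25.6421; b·c/n = 226·22/475 = 10.4674
OR_MH = (58.4775 + 25.6421) / (15.0250 + 10.4674) = 84.1196 / 25.4924 = 3.29979

3.300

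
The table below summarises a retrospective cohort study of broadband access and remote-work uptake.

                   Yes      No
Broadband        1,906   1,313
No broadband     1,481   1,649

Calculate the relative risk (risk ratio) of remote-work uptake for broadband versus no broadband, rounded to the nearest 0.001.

1.251

Cells: a = 1906, b = 1313, c = 1481, d = 1649.
Risk in exposed = 1906/3219 = 0.59211; risk in unexposed = 1481/3130 = 0.47316.
RR = 0.59211 / 0.47316 = 1.25139
The risk among the exposed is 1.25 times that among the unexposed.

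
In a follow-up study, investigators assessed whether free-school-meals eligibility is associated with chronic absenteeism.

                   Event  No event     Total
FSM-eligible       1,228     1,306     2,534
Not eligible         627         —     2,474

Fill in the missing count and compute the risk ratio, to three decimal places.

The missing cell is in the unexposed row: 2474 − 627 = 1847.
So a = 1228, b = 1306, c = 627, d = 1847.
RR = [a/(a+b)] / [c/(c+d)] = (1228/2534) / (627/2474) = 0.48461/0.25344 = 1.91216

1.912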